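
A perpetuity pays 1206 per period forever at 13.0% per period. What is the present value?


PV = PMT / i
= 1206 / 0.13
= 9276.9231


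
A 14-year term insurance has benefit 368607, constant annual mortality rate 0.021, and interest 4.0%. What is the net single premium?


NSP = benefit * sum_{k=0}^{n-1} k_p_x * q * v^(k+1)
With constant q=0.021, v=0.961538
Sum = 0.196562
NSP = 368607 * 0.196562
= 72454.2505


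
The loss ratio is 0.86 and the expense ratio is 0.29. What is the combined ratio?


Combined ratio = loss ratio + expense ratio
= 0.86 + 0.29
= 1.15


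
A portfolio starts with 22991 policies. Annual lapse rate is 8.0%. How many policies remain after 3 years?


remaining = initial * (1 - lapse)^years
= 22991 * (1 - 0.08)^3
= 22991 * 0.778688
= 17902.8158


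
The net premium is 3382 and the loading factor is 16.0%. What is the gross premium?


Gross = net * (1 + loading)
= 3382 * (1 + 0.16)
= 3382 * 1.16
= 3923.12


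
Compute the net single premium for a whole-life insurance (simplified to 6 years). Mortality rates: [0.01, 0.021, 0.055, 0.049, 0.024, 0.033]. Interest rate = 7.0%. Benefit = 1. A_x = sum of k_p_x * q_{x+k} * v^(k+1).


v = 0.934579
Year 0: k_p_x=1.0, q=0.01, term=0.009346
Year 1: k_p_x=0.99, q=0.021, term=0.018159
Year 2: k_p_x=0.96921, q=0.055, term=0.043514
Year 3: k_p_x=0.915903, q=0.049, term=0.034238
Year 4: k_p_x=0.871024, q=0.024, term=0.014905
Year 5: k_p_x=0.85012, q=0.033, term=0.018694
A_x = 0.1389


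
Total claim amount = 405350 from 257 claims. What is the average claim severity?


severity = total / number
= 405350 / 257
= 1577.2374


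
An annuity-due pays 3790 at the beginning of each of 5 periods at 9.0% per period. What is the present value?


PV_due = PMT * (1-(1+i)^(-n))/i * (1+i)
PV_immediate = 14741.7783
PV_due = 14741.7783 * 1.09
= 16068.5383


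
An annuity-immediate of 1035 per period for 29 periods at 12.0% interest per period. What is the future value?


FV = PMT * ((1+i)^n - 1) / i
= 1035 * ((1.12)^29 - 1) / 0.12
= 1035 * (26.74993 - 1) / 0.12
= 222093.1503


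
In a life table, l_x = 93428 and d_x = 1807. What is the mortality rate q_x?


q_x = d_x / l_x
= 1807 / 93428
= 0.0193


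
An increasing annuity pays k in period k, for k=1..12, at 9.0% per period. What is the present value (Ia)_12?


(Ia)_n = sum_{k=1}^{n} k * v^k, v = 1/(1+i)
v = 0.917431
Sum computed term by term:
(Ia)_12 = 39.3197


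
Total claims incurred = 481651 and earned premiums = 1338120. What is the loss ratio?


Loss ratio = claims / premiums
= 481651 / 1338120
= 0.3599


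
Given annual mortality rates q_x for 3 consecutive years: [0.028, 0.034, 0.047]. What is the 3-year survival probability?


p_k = 1 - q_k for each year
Survival = product of (1 - q_k)
= 0.972 * 0.966 * 0.953
= 0.8948


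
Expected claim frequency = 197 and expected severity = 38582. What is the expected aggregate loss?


E[S] = E[N] * E[X]
= 197 * 38582
= 7.6007e+06


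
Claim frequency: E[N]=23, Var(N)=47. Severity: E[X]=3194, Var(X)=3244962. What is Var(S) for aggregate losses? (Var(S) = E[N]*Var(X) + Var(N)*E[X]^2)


Var(S) = E[N]*Var(X) + Var(N)*E[X]^2
= 23*3244962 + 47*3194^2
= 74634126 + 479476892
= 5.5411e+08


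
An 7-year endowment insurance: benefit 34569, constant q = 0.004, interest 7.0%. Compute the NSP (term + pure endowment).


Term component = 737.1221
Pure endowment = 7_p_x * v^7 * benefit = 0.972334 * 0.62275 * 34569 = 20932.2417
NSP = 21669.3638


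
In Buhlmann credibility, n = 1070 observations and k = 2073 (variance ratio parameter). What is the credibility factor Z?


Z = n / (n + k)
= 1070 / (1070 + 2073)
= 1070 / 3143
= 0.3404


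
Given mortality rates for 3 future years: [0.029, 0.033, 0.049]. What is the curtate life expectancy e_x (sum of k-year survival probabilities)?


e_x = sum_{k=1}^{n} k_p_x
k_p_x values:
  1_p_x = 0.971
  2_p_x = 0.938957
  3_p_x = 0.892948
e_x = 2.8029


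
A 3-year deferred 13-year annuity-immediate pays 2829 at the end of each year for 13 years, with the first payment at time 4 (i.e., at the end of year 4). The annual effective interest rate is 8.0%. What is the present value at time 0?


PV at time 3 of the 13-year annuity-immediate:
a_n = 2829 * (1-(1+0.08)^(-13))/0.08 = 22359.7821
Discount back 3 years to time 0:
PV = 22359.7821 * (1+0.08)^(-3)
= 22359.7821 * 0.793832
= 17749.916


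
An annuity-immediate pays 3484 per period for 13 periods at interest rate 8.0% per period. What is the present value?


PV = PMT * (1 - (1+i)^(-n)) / i
= 3484 * (1 - (1+0.08)^(-13)) / 0.08
= 3484 * (1 - 0.367698) / 0.08
= 3484 * 7.903776
= 27536.7554


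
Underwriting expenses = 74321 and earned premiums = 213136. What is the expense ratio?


Expense ratio = expenses / premiums
= 74321 / 213136
= 0.3487


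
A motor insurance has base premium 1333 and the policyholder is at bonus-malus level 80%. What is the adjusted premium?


adjusted = base * BM_level / 100
= 1333 * 80 / 100
= 1333 * 0.8
= 1066.4


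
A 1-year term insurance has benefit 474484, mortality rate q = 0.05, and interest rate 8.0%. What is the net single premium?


NSP = benefit * q * v
v = 1/(1+i) = 0.925926
NSP = 474484 * 0.05 * 0.925926
= 21966.8519


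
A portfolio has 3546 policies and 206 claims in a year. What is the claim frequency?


frequency = claims / policies
= 206 / 3546
= 0.0581


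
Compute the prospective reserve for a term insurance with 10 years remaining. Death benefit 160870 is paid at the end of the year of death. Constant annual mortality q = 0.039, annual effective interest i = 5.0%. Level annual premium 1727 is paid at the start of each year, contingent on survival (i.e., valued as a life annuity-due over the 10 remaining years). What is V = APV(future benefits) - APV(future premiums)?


v = 1/(1+i) = 0.952381
APV(future benefits) per unit = sum_{k=0}^{9} k_p_x * q * v^(k+1) = 0.257478
APV(future benefits) = 160870 * 0.257478 = 41420.5487
Life annuity-due factor ä_{x:10} = sum_{k=0}^{9} k_p_x * v^k = 6.932111
APV(future premiums) = 1727 * 6.932111 = 11971.7548
V = 41420.5487 - 11971.7548
= 29448.7938


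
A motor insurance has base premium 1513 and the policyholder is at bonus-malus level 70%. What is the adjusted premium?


adjusted = base * BM_level / 100
= 1513 * 70 / 100
= 1513 * 0.7
= 1059.1


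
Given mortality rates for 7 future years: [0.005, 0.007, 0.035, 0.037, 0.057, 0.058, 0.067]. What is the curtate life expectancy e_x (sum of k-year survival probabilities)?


e_x = sum_{k=1}^{n} k_p_x
k_p_x values:
  1_p_x = 0.995
  2_p_x = 0.988035
  3_p_x = 0.953454
  4_p_x = 0.918176
  5_p_x = 0.86584
  6_p_x = 0.815621
  7_p_x = 0.760975
e_x = 6.2971


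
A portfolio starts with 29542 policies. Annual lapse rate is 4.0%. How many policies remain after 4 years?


remaining = initial * (1 - lapse)^years
= 29542 * (1 - 0.04)^4
= 29542 * 0.849347
= 25091.3961


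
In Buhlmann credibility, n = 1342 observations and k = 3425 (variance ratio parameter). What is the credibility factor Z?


Z = n / (n + k)
= 1342 / (1342 + 3425)
= 1342 / 4767
= 0.2815


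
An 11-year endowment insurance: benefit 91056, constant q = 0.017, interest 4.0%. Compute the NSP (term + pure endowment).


Term component = 12548.5872
Pure endowment = 11_p_x * v^11 * benefit = 0.828111 * 0.649581 * 91056 = 48981.3253
NSP = 61529.9125


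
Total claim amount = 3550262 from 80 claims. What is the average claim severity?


severity = total / number
= 3550262 / 80
= 44378.275


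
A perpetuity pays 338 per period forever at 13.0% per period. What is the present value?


PV = PMT / i
= 338 / 0.13
= 2600.0


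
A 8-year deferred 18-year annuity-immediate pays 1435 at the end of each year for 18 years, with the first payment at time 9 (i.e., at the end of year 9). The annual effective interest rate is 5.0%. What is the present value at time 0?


PV at time 8 of the 18-year annuity-immediate:
a_n = 1435 * (1-(1+0.05)^(-18))/0.05 = 16774.5572
Discount back 8 years to time 0:
PV = 16774.5572 * (1+0.05)^(-8)
= 16774.5572 * 0.676839
= 11353.6806


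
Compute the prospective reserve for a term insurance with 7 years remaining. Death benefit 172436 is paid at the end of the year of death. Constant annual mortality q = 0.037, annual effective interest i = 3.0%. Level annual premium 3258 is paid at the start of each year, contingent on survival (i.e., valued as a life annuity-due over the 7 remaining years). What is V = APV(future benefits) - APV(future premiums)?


v = 1/(1+i) = 0.970874
APV(future benefits) per unit = sum_{k=0}^{6} k_p_x * q * v^(k+1) = 0.207373
APV(future benefits) = 172436 * 0.207373 = 35758.5401
Life annuity-due factor ä_{x:7} = sum_{k=0}^{6} k_p_x * v^k = 5.772811
APV(future premiums) = 3258 * 5.772811 = 18807.8183
V = 35758.5401 - 18807.8183
= 16950.7218


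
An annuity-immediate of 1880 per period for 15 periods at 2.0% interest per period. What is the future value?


FV = PMT * ((1+i)^n - 1) / i
= 1880 * ((1.02)^15 - 1) / 0.02
= 1880 * (1.345868 - 1) / 0.02
= 32511.6238


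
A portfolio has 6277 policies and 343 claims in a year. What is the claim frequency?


frequency = claims / policies
= 343 / 6277
= 0.0546


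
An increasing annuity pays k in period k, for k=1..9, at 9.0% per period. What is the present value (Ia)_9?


(Ia)_n = sum_{k=1}^{n} k * v^k, v = 1/(1+i)
v = 0.917431
Sum computed term by term:
(Ia)_9 = 26.5663


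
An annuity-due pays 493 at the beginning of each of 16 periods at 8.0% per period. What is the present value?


PV_due = PMT * (1-(1+i)^(-n))/i * (1+i)
PV_immediate = 4363.725
PV_due = 4363.725 * 1.08
= 4712.823


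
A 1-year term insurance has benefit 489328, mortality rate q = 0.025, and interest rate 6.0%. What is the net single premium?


NSP = benefit * q * v
v = 1/(1+i) = 0.943396
NSP = 489328 * 0.025 * 0.943396
= 11540.7547


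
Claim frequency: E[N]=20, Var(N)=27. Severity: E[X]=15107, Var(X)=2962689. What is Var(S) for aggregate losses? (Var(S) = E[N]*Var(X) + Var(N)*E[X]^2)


Var(S) = E[N]*Var(X) + Var(N)*E[X]^2
= 20*2962689 + 27*15107^2
= 59253780 + 6161979123
= 6.2212e+09


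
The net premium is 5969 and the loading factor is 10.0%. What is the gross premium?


Gross = net * (1 + loading)
= 5969 * (1 + 0.1)
= 5969 * 1.1
= 6565.9


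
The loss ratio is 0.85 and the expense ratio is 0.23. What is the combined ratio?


Combined ratio = loss ratio + expense ratio
= 0.85 + 0.23
= 1.08


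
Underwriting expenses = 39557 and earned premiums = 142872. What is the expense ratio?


Expense ratio = expenses / premiums
= 39557 / 142872
= 0.2769


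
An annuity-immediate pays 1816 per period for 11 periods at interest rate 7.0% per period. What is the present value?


PV = PMT * (1 - (1+i)^(-n)) / i
= 1816 * (1 - (1+0.07)^(-11)) / 0.07
= 1816 * (1 - 0.475093) / 0.07
= 1816 * 7.498674
= 13617.5926


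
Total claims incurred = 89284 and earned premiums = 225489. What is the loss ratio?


Loss ratio = claims / premiums
= 89284 / 225489
= 0.396


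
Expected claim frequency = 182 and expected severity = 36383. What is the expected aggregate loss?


E[S] = E[N] * E[X]
= 182 * 36383
= 6.6217e+06


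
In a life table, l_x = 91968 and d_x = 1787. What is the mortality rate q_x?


q_x = d_x / l_x
= 1787 / 91968
= 0.0194


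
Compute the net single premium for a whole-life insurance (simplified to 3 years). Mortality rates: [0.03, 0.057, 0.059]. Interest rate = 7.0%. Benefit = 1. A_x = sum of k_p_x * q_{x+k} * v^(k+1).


v = 0.934579
Year 0: k_p_x=1.0, q=0.03, term=0.028037
Year 1: k_p_x=0.97, q=0.057, term=0.048292
Year 2: k_p_x=0.91471, q=0.059, term=0.044054
A_x = 0.1204


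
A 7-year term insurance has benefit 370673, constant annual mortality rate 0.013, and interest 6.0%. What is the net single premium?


NSP = benefit * sum_{k=0}^{n-1} k_p_x * q * v^(k+1)
With constant q=0.013, v=0.943396
Sum = 0.070014
NSP = 370673 * 0.070014
= 25952.1501


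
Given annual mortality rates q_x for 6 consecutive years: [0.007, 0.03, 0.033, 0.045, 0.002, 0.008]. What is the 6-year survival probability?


p_k = 1 - q_k for each year
Survival = product of (1 - q_k)
= 0.993 * 0.97 * 0.967 * 0.955 * 0.998 * 0.992
= 0.8806


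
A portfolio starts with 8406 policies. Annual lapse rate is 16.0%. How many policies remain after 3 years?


remaining = initial * (1 - lapse)^years
= 8406 * (1 - 0.16)^3
= 8406 * 0.592704
= 4982.2698


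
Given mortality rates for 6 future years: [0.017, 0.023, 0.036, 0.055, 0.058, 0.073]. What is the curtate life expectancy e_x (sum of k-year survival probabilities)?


e_x = sum_{k=1}^{n} k_p_x
k_p_x values:
  1_p_x = 0.983
  2_p_x = 0.960391
  3_p_x = 0.925817
  4_p_x = 0.874897
  5_p_x = 0.824153
  6_p_x = 0.76399
e_x = 5.3322


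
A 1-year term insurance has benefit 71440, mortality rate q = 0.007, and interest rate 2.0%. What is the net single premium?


NSP = benefit * q * v
v = 1/(1+i) = 0.980392
NSP = 71440 * 0.007 * 0.980392
= 490.2745


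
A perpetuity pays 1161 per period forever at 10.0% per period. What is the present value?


PV = PMT / i
= 1161 / 0.1
= 11610.0


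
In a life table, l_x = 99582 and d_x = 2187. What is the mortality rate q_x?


q_x = d_x / l_x
= 2187 / 99582
= 0.022


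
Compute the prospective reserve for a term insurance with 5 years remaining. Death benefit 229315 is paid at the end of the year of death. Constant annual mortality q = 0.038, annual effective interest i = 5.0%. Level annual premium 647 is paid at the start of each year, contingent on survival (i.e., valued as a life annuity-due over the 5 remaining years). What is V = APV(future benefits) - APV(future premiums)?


v = 1/(1+i) = 0.952381
APV(future benefits) per unit = sum_{k=0}^{4} k_p_x * q * v^(k+1) = 0.153059
APV(future benefits) = 229315 * 0.153059 = 35098.6351
Life annuity-due factor ä_{x:5} = sum_{k=0}^{4} k_p_x * v^k = 4.229251
APV(future premiums) = 647 * 4.229251 = 2736.3254
V = 35098.6351 - 2736.3254
= 32362.3096


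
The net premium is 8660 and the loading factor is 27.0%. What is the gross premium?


Gross = net * (1 + loading)
= 8660 * (1 + 0.27)
= 8660 * 1.27
= 10998.2


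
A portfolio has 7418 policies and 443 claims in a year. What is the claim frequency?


frequency = claims / policies
= 443 / 7418
= 0.0597


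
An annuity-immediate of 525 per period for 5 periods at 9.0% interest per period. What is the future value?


FV = PMT * ((1+i)^n - 1) / i
= 525 * ((1.09)^5 - 1) / 0.09
= 525 * (1.538624 - 1) / 0.09
= 3141.9731


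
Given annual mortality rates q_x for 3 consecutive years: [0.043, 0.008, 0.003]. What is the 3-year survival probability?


p_k = 1 - q_k for each year
Survival = product of (1 - q_k)
= 0.957 * 0.992 * 0.997
= 0.9465


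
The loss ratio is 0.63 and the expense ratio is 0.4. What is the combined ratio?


Combined ratio = loss ratio + expense ratio
= 0.63 + 0.4
= 1.03


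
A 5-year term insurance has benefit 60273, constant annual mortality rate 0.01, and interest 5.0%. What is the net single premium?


NSP = benefit * sum_{k=0}^{n-1} k_p_x * q * v^(k+1)
With constant q=0.01, v=0.952381
Sum = 0.042479
NSP = 60273 * 0.042479
= 2560.3409


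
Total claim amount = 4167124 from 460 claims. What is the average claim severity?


severity = total / number
= 4167124 / 460
= 9058.9652


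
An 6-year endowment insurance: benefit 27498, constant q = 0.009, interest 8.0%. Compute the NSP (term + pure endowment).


Term component = 1120.9072
Pure endowment = 6_p_x * v^6 * benefit = 0.947201 * 0.63017 * 27498 = 16413.4736
NSP = 17534.3808


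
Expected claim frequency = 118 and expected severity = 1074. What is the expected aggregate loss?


E[S] = E[N] * E[X]
= 118 * 1074
= 126732


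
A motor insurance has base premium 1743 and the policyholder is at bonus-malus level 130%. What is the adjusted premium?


adjusted = base * BM_level / 100
= 1743 * 130 / 100
= 1743 * 1.3
= 2265.9


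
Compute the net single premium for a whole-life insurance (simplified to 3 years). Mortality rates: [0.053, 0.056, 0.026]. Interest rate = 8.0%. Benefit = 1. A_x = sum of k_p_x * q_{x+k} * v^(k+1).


v = 0.925926
Year 0: k_p_x=1.0, q=0.053, term=0.049074
Year 1: k_p_x=0.947, q=0.056, term=0.045466
Year 2: k_p_x=0.893968, q=0.026, term=0.018451
A_x = 0.113


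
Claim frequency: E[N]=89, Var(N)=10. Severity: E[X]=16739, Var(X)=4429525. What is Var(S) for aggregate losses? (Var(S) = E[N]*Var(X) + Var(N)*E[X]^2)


Var(S) = E[N]*Var(X) + Var(N)*E[X]^2
= 89*4429525 + 10*16739^2
= 394227725 + 2801941210
= 3.1962e+09


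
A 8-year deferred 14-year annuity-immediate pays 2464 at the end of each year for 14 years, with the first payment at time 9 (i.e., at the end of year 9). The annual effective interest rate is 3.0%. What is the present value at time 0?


PV at time 8 of the 14-year annuity-immediate:
a_n = 2464 * (1-(1+0.03)^(-14))/0.03 = 27833.5242
Discount back 8 years to time 0:
PV = 27833.5242 * (1+0.03)^(-8)
= 27833.5242 * 0.789409
= 21972.041


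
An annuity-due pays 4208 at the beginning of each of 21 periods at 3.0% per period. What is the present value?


PV_due = PMT * (1-(1+i)^(-n))/i * (1+i)
PV_immediate = 64866.4216
PV_due = 64866.4216 * 1.03
= 66812.4142


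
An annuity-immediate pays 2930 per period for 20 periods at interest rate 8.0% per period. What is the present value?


PV = PMT * (1 - (1+i)^(-n)) / i
= 2930 * (1 - (1+0.08)^(-20)) / 0.08
= 2930 * (1 - 0.214548) / 0.08
= 2930 * 9.818147
= 28767.1719


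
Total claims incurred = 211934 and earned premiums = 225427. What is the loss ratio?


Loss ratio = claims / premiums
= 211934 / 225427
= 0.9401


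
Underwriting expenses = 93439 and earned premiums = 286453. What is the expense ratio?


Expense ratio = expenses / premiums
= 93439 / 286453
= 0.3262


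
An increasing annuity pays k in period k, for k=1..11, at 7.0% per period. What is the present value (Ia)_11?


(Ia)_n = sum_{k=1}^{n} k * v^k, v = 1/(1+i)
v = 0.934579
Sum computed term by term:
(Ia)_11 = 39.9652


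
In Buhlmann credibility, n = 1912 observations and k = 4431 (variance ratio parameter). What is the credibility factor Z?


Z = n / (n + k)
= 1912 / (1912 + 4431)
= 1912 / 6343
= 0.3014


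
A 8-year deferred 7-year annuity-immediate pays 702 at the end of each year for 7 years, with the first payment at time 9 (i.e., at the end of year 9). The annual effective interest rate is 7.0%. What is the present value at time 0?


PV at time 8 of the 7-year annuity-immediate:
a_n = 702 * (1-(1+0.07)^(-7))/0.07 = 3783.2812
Discount back 8 years to time 0:
PV = 3783.2812 * (1+0.07)^(-8)
= 3783.2812 * 0.582009
= 2201.9041


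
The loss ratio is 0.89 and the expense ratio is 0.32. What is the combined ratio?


Combined ratio = loss ratio + expense ratio
= 0.89 + 0.32
= 1.21


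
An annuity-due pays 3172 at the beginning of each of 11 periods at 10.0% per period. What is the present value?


PV_due = PMT * (1-(1+i)^(-n))/i * (1+i)
PV_immediate = 20602.3335
PV_due = 20602.3335 * 1.1
= 22662.5669


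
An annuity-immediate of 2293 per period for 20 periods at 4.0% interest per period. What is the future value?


FV = PMT * ((1+i)^n - 1) / i
= 2293 * ((1.04)^20 - 1) / 0.04
= 2293 * (2.191123 - 1) / 0.04
= 68281.1342


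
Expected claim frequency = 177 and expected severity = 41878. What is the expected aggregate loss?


E[S] = E[N] * E[X]
= 177 * 41878
= 7.4124e+06


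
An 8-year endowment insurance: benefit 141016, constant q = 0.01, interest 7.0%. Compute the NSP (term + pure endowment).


Term component = 8160.4934
Pure endowment = 8_p_x * v^8 * benefit = 0.922745 * 0.582009 * 141016 = 75732.0524
NSP = 83892.5459


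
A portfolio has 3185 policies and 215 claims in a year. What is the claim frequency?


frequency = claims / policies
= 215 / 3185
= 0.0675


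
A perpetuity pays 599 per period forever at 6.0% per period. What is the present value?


PV = PMT / i
= 599 / 0.06
= 9983.3333


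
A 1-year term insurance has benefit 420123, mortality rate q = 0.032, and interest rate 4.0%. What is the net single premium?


NSP = benefit * q * v
v = 1/(1+i) = 0.961538
NSP = 420123 * 0.032 * 0.961538
= 12926.8615


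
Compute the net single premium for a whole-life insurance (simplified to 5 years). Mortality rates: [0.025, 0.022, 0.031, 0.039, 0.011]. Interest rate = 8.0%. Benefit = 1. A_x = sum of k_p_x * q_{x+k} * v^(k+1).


v = 0.925926
Year 0: k_p_x=1.0, q=0.025, term=0.023148
Year 1: k_p_x=0.975, q=0.022, term=0.01839
Year 2: k_p_x=0.95355, q=0.031, term=0.023466
Year 3: k_p_x=0.92399, q=0.039, term=0.026487
Year 4: k_p_x=0.887954, q=0.011, term=0.006648
A_x = 0.0981


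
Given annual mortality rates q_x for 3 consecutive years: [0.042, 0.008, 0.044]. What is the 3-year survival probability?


p_k = 1 - q_k for each year
Survival = product of (1 - q_k)
= 0.958 * 0.992 * 0.956
= 0.9085


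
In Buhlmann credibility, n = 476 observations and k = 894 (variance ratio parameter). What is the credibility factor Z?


Z = n / (n + k)
= 476 / (476 + 894)
= 476 / 1370
= 0.3474


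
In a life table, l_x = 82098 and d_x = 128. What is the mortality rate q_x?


q_x = d_x / l_x
= 128 / 82098
= 0.0016


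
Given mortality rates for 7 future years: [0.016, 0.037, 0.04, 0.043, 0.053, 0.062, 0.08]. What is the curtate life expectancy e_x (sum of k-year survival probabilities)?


e_x = sum_{k=1}^{n} k_p_x
k_p_x values:
  1_p_x = 0.984
  2_p_x = 0.947592
  3_p_x = 0.909688
  4_p_x = 0.870572
  5_p_x = 0.824431
  6_p_x = 0.773317
  7_p_x = 0.711451
e_x = 6.0211


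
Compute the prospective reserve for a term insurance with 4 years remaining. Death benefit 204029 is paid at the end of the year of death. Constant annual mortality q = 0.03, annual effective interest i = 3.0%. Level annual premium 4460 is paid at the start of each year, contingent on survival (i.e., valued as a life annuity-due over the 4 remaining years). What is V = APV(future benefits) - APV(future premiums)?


v = 1/(1+i) = 0.970874
APV(future benefits) per unit = sum_{k=0}^{3} k_p_x * q * v^(k+1) = 0.106714
APV(future benefits) = 204029 * 0.106714 = 21772.8328
Life annuity-due factor ä_{x:4} = sum_{k=0}^{3} k_p_x * v^k = 3.663861
APV(future premiums) = 4460 * 3.663861 = 16340.8207
V = 21772.8328 - 16340.8207
= 5432.0121


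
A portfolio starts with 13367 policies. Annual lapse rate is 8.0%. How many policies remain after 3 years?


remaining = initial * (1 - lapse)^years
= 13367 * (1 - 0.08)^3
= 13367 * 0.778688
= 10408.7225


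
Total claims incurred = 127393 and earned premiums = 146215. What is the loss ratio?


Loss ratio = claims / premiums
= 127393 / 146215
= 0.8713


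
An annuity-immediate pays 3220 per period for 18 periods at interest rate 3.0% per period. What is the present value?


PV = PMT * (1 - (1+i)^(-n)) / i
= 3220 * (1 - (1+0.03)^(-18)) / 0.03
= 3220 * (1 - 0.587395) / 0.03
= 3220 * 13.753513
= 44286.3121


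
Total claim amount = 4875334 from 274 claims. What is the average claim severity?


severity = total / number
= 4875334 / 274
= 17793.1898


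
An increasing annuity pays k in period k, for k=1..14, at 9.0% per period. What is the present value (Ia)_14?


(Ia)_n = sum_{k=1}^{n} k * v^k, v = 1/(1+i)
v = 0.917431
Sum computed term by term:
(Ia)_14 = 47.7495


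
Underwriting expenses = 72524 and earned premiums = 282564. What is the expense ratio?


Expense ratio = expenses / premiums
= 72524 / 282564
= 0.2567


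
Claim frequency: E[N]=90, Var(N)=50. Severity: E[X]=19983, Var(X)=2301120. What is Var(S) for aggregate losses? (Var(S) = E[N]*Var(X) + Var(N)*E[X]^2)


Var(S) = E[N]*Var(X) + Var(N)*E[X]^2
= 90*2301120 + 50*19983^2
= 207100800 + 19966014450
= 2.0173e+10


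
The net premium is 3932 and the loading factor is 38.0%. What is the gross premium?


Gross = net * (1 + loading)
= 3932 * (1 + 0.38)
= 3932 * 1.38
= 5426.16


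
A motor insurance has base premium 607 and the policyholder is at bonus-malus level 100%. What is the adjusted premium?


adjusted = base * BM_level / 100
= 607 * 100 / 100
= 607 * 1.0
= 607.0


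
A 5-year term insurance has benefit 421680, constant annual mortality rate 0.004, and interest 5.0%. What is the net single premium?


NSP = benefit * sum_{k=0}^{n-1} k_p_x * q * v^(k+1)
With constant q=0.004, v=0.952381
Sum = 0.017187
NSP = 421680 * 0.017187
= 7247.2578


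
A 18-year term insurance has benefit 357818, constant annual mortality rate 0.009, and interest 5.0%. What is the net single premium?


NSP = benefit * sum_{k=0}^{n-1} k_p_x * q * v^(k+1)
With constant q=0.009, v=0.952381
Sum = 0.098677
NSP = 357818 * 0.098677
= 35308.4412


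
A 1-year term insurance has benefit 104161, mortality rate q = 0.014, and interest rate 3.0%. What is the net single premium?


NSP = benefit * q * v
v = 1/(1+i) = 0.970874
NSP = 104161 * 0.014 * 0.970874
= 1415.7806


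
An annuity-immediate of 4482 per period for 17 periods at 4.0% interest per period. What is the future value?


FV = PMT * ((1+i)^n - 1) / i
= 4482 * ((1.04)^17 - 1) / 0.04
= 4482 * (1.9479 - 1) / 0.04
= 106212.2505


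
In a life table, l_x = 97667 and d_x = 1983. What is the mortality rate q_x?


q_x = d_x / l_x
= 1983 / 97667
= 0.0203


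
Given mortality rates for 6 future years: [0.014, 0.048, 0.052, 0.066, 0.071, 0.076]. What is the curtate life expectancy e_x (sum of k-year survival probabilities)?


e_x = sum_{k=1}^{n} k_p_x
k_p_x values:
  1_p_x = 0.986
  2_p_x = 0.938672
  3_p_x = 0.889861
  4_p_x = 0.83113
  5_p_x = 0.77212
  6_p_x = 0.713439
e_x = 5.1312


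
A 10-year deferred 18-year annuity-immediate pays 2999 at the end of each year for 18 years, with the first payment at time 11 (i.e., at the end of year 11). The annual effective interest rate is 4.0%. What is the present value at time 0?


PV at time 10 of the 18-year annuity-immediate:
a_n = 2999 * (1-(1+0.04)^(-18))/0.04 = 37965.2316
Discount back 10 years to time 0:
PV = 37965.2316 * (1+0.04)^(-10)
= 37965.2316 * 0.675564
= 25647.9501


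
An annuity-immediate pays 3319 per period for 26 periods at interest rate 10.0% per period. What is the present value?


PV = PMT * (1 - (1+i)^(-n)) / i
= 3319 * (1 - (1+0.1)^(-26)) / 0.1
= 3319 * (1 - 0.083905) / 0.1
= 3319 * 9.160945
= 30405.178


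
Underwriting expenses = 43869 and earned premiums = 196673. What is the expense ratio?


Expense ratio = expenses / premiums
= 43869 / 196673
= 0.2231


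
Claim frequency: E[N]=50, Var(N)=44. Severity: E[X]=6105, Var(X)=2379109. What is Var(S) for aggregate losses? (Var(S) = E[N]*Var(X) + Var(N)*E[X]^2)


Var(S) = E[N]*Var(X) + Var(N)*E[X]^2
= 50*2379109 + 44*6105^2
= 118955450 + 1639925100
= 1.7589e+09


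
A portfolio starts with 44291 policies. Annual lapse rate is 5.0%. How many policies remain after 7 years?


remaining = initial * (1 - lapse)^years
= 44291 * (1 - 0.05)^7
= 44291 * 0.698337
= 30930.0572


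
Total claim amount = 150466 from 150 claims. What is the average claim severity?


severity = total / number
= 150466 / 150
= 1003.1067


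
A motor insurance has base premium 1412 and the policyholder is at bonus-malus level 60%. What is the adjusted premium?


adjusted = base * BM_level / 100
= 1412 * 60 / 100
= 1412 * 0.6
= 847.2


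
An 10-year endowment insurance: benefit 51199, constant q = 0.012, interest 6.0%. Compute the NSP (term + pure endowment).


Term component = 4310.1673
Pure endowment = 10_p_x * v^10 * benefit = 0.886277 * 0.558395 * 51199 = 25337.9965
NSP = 29648.1637


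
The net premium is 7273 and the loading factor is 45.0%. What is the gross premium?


Gross = net * (1 + loading)
= 7273 * (1 + 0.45)
= 7273 * 1.45
= 10545.85


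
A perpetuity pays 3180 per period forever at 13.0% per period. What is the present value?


PV = PMT / i
= 3180 / 0.13
= 24461.5385


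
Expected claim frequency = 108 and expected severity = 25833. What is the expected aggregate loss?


E[S] = E[N] * E[X]
= 108 * 25833
= 2.7900e+06


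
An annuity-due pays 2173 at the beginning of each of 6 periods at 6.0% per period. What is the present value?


PV_due = PMT * (1-(1+i)^(-n))/i * (1+i)
PV_immediate = 10685.3458
PV_due = 10685.3458 * 1.06
= 11326.4665


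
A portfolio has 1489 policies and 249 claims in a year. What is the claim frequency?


frequency = claims / policies
= 249 / 1489
= 0.1672


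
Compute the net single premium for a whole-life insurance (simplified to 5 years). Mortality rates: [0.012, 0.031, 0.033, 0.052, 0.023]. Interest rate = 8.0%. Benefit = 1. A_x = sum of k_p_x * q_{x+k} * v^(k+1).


v = 0.925926
Year 0: k_p_x=1.0, q=0.012, term=0.011111
Year 1: k_p_x=0.988, q=0.031, term=0.026259
Year 2: k_p_x=0.957372, q=0.033, term=0.02508
Year 3: k_p_x=0.925779, q=0.052, term=0.035385
Year 4: k_p_x=0.877638, q=0.023, term=0.013738
A_x = 0.1116


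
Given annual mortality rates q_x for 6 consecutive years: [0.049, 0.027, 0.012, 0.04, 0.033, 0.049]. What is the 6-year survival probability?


p_k = 1 - q_k for each year
Survival = product of (1 - q_k)
= 0.951 * 0.973 * 0.988 * 0.96 * 0.967 * 0.951
= 0.8071


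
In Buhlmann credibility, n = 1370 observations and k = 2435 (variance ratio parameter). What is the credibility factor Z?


Z = n / (n + k)
= 1370 / (1370 + 2435)
= 1370 / 3805
= 0.3601


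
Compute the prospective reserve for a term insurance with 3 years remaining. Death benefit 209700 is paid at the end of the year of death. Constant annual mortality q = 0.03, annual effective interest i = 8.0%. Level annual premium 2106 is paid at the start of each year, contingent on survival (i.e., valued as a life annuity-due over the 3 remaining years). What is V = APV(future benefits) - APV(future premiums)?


v = 1/(1+i) = 0.925926
APV(future benefits) per unit = sum_{k=0}^{2} k_p_x * q * v^(k+1) = 0.075134
APV(future benefits) = 209700 * 0.075134 = 15755.5663
Life annuity-due factor ä_{x:3} = sum_{k=0}^{2} k_p_x * v^k = 2.704818
APV(future premiums) = 2106 * 2.704818 = 5696.3472
V = 15755.5663 - 5696.3472
= 10059.2191


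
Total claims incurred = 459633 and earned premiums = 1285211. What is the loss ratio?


Loss ratio = claims / premiums
= 459633 / 1285211
= 0.3576


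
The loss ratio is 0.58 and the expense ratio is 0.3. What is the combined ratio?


Combined ratio = loss ratio + expense ratio
= 0.58 + 0.3
= 0.88


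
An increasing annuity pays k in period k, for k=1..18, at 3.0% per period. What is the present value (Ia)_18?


(Ia)_n = sum_{k=1}^{n} k * v^k, v = 1/(1+i)
v = 0.970874
Sum computed term by term:
(Ia)_18 = 119.7672


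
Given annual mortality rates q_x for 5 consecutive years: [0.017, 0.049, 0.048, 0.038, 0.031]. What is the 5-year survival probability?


p_k = 1 - q_k for each year
Survival = product of (1 - q_k)
= 0.983 * 0.951 * 0.952 * 0.962 * 0.969
= 0.8296


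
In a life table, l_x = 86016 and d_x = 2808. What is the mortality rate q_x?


q_x = d_x / l_x
= 2808 / 86016
= 0.0326


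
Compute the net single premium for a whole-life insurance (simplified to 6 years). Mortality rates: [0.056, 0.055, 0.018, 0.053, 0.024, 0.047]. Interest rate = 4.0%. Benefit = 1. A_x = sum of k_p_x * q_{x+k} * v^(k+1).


v = 0.961538
Year 0: k_p_x=1.0, q=0.056, term=0.053846
Year 1: k_p_x=0.944, q=0.055, term=0.048003
Year 2: k_p_x=0.89208, q=0.018, term=0.014275
Year 3: k_p_x=0.876023, q=0.053, term=0.039688
Year 4: k_p_x=0.829593, q=0.024, term=0.016365
Year 5: k_p_x=0.809683, q=0.047, term=0.030076
A_x = 0.2023


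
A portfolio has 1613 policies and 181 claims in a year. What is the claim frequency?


frequency = claims / policies
= 181 / 1613
= 0.1122


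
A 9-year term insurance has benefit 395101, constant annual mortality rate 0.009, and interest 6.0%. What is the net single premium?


NSP = benefit * sum_{k=0}^{n-1} k_p_x * q * v^(k+1)
With constant q=0.009, v=0.943396
Sum = 0.059264
NSP = 395101 * 0.059264
= 23415.1504


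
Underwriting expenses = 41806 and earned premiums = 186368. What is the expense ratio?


Expense ratio = expenses / premiums
= 41806 / 186368
= 0.2243


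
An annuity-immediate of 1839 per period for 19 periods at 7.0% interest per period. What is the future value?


FV = PMT * ((1+i)^n - 1) / i
= 1839 * ((1.07)^19 - 1) / 0.07
= 1839 * (3.616528 - 1) / 0.07
= 68739.9162


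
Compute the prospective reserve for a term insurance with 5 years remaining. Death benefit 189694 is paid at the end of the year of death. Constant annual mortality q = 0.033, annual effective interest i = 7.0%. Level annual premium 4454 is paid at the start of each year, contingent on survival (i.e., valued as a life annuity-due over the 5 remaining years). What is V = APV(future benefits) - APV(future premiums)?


v = 1/(1+i) = 0.934579
APV(future benefits) per unit = sum_{k=0}^{4} k_p_x * q * v^(k+1) = 0.12724
APV(future benefits) = 189694 * 0.12724 = 24136.7324
Life annuity-due factor ä_{x:5} = sum_{k=0}^{4} k_p_x * v^k = 4.125672
APV(future premiums) = 4454 * 4.125672 = 18375.744
V = 24136.7324 - 18375.744
= 5760.9884


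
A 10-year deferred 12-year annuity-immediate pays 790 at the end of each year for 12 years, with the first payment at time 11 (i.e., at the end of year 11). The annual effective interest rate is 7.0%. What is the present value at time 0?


PV at time 10 of the 12-year annuity-immediate:
a_n = 790 * (1-(1+0.07)^(-12))/0.07 = 6274.7222
Discount back 10 years to time 0:
PV = 6274.7222 * (1+0.07)^(-10)
= 6274.7222 * 0.508349
= 3189.7506


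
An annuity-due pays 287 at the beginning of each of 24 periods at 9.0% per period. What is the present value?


PV_due = PMT * (1-(1+i)^(-n))/i * (1+i)
PV_immediate = 2785.7976
PV_due = 2785.7976 * 1.09
= 3036.5194


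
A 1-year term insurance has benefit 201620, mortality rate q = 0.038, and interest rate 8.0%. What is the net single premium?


NSP = benefit * q * v
v = 1/(1+i) = 0.925926
NSP = 201620 * 0.038 * 0.925926
= 7094.037


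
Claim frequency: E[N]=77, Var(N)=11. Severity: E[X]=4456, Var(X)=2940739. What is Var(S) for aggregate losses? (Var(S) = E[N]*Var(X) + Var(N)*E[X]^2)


Var(S) = E[N]*Var(X) + Var(N)*E[X]^2
= 77*2940739 + 11*4456^2
= 226436903 + 218415296
= 4.4485e+08


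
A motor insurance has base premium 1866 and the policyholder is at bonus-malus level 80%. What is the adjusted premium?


adjusted = base * BM_level / 100
= 1866 * 80 / 100
= 1866 * 0.8
= 1492.8


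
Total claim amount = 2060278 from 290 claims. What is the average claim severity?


severity = total / number
= 2060278 / 290
= 7104.4069


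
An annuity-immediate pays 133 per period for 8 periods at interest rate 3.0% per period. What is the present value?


PV = PMT * (1 - (1+i)^(-n)) / i
= 133 * (1 - (1+0.03)^(-8)) / 0.03
= 133 * (1 - 0.789409) / 0.03
= 133 * 7.019692
= 933.6191


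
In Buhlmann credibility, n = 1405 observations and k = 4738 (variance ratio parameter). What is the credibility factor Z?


Z = n / (n + k)
= 1405 / (1405 + 4738)
= 1405 / 6143
= 0.2287


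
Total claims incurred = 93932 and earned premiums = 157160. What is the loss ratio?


Loss ratio = claims / premiums
= 93932 / 157160
= 0.5977


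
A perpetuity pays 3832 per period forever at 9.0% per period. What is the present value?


PV = PMT / i
= 3832 / 0.09
= 42577.7778


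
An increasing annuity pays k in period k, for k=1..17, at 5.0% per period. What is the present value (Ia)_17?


(Ia)_n = sum_{k=1}^{n} k * v^k, v = 1/(1+i)
v = 0.952381
Sum computed term by term:
(Ia)_17 = 88.4145


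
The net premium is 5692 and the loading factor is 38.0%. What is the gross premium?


Gross = net * (1 + loading)
= 5692 * (1 + 0.38)
= 5692 * 1.38
= 7854.96


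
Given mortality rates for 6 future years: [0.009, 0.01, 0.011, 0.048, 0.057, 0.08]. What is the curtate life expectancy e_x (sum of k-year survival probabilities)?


e_x = sum_{k=1}^{n} k_p_x
k_p_x values:
  1_p_x = 0.991
  2_p_x = 0.98109
  3_p_x = 0.970298
  4_p_x = 0.923724
  5_p_x = 0.871071
  6_p_x = 0.801386
e_x = 5.5386


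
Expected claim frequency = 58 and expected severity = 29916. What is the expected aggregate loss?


E[S] = E[N] * E[X]
= 58 * 29916
= 1.7351e+06


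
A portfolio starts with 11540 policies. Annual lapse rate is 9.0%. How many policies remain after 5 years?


remaining = initial * (1 - lapse)^years
= 11540 * (1 - 0.09)^5
= 11540 * 0.624032
= 7201.331


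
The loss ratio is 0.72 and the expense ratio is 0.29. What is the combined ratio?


Combined ratio = loss ratio + expense ratio
= 0.72 + 0.29
= 1.01


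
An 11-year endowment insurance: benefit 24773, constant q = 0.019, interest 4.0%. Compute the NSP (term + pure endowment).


Term component = 3781.3877
Pure endowment = 11_p_x * v^11 * benefit = 0.809765 * 0.649581 * 24773 = 13030.7962
NSP = 16812.1838


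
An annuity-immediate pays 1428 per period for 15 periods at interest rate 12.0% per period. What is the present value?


PV = PMT * (1 - (1+i)^(-n)) / i
= 1428 * (1 - (1+0.12)^(-15)) / 0.12
= 1428 * (1 - 0.182696) / 0.12
= 1428 * 6.810864
= 9725.9145


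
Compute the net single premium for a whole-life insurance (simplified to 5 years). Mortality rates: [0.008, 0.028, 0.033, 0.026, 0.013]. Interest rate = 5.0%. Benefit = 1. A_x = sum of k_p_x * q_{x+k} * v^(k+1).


v = 0.952381
Year 0: k_p_x=1.0, q=0.008, term=0.007619
Year 1: k_p_x=0.992, q=0.028, term=0.025194
Year 2: k_p_x=0.964224, q=0.033, term=0.027487
Year 3: k_p_x=0.932405, q=0.026, term=0.019944
Year 4: k_p_x=0.908162, q=0.013, term=0.00925
A_x = 0.0895


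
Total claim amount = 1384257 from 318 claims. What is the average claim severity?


severity = total / number
= 1384257 / 318
= 4353.0094


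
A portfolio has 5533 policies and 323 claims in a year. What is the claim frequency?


frequency = claims / policies
= 323 / 5533
= 0.0584


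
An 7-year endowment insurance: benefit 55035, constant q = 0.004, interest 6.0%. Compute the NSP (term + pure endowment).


Term component = 1215.3878
Pure endowment = 7_p_x * v^7 * benefit = 0.972334 * 0.665057 * 55035 = 35588.795
NSP = 36804.1828


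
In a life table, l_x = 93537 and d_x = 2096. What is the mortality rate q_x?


q_x = d_x / l_x
= 2096 / 93537
= 0.0224


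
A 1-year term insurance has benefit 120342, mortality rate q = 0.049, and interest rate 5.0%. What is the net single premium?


NSP = benefit * q * v
v = 1/(1+i) = 0.952381
NSP = 120342 * 0.049 * 0.952381
= 5615.96


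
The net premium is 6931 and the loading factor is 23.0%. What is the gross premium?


Gross = net * (1 + loading)
= 6931 * (1 + 0.23)
= 6931 * 1.23
= 8525.13


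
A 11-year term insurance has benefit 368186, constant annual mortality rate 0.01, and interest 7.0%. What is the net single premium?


NSP = benefit * sum_{k=0}^{n-1} k_p_x * q * v^(k+1)
With constant q=0.01, v=0.934579
Sum = 0.071829
NSP = 368186 * 0.071829
= 26446.3974


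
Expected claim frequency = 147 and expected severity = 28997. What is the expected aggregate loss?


E[S] = E[N] * E[X]
= 147 * 28997
= 4.2626e+06


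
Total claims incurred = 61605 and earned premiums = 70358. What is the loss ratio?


Loss ratio = claims / premiums
= 61605 / 70358
= 0.8756


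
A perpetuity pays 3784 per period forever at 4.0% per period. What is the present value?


PV = PMT / i
= 3784 / 0.04
= 94600.0


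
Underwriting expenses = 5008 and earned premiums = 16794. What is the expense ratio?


Expense ratio = expenses / premiums
= 5008 / 16794
= 0.2982
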